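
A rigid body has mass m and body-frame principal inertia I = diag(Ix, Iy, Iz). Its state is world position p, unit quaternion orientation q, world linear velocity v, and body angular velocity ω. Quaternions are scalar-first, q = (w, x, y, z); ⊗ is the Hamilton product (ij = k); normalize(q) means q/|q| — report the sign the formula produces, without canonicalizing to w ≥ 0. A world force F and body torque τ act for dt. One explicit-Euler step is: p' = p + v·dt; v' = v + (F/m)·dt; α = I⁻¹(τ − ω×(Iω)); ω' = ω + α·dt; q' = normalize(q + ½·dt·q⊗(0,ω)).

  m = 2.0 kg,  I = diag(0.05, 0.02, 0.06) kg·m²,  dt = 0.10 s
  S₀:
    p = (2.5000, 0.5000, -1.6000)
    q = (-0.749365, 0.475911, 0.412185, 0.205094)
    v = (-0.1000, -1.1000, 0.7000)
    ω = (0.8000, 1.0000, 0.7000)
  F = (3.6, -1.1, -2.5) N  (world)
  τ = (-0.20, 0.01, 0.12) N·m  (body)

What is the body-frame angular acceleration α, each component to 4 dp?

gyro term ω×Iω = (0.0280, -0.0056, -0.0240)
α = I⁻¹(τ − ω×Iω) = (-4.5600, 0.7800, 2.4000)

α = (-4.5600, 0.7800, 2.4000)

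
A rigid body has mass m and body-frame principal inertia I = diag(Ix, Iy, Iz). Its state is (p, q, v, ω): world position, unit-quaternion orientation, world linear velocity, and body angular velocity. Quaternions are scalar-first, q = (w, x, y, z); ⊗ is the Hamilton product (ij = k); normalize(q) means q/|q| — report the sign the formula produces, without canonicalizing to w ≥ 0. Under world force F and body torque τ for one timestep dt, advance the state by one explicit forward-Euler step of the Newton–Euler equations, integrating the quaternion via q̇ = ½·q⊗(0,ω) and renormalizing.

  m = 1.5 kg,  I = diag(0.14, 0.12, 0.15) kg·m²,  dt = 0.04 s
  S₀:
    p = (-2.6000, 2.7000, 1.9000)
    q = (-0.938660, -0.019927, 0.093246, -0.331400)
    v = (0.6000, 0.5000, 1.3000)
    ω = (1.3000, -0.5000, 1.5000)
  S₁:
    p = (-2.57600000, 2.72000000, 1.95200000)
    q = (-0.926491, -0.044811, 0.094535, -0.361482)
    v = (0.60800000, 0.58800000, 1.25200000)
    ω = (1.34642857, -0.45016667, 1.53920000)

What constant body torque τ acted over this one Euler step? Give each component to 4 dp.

τ = (0.1400, 0.1300, 0.1600)

Δω = ω₁−ω₀ = (0.04642857, 0.04983333, 0.03920000)
τ = I·(Δω/dt) + ω₀×(Iω₀) = (0.1400, 0.1300, 0.1600)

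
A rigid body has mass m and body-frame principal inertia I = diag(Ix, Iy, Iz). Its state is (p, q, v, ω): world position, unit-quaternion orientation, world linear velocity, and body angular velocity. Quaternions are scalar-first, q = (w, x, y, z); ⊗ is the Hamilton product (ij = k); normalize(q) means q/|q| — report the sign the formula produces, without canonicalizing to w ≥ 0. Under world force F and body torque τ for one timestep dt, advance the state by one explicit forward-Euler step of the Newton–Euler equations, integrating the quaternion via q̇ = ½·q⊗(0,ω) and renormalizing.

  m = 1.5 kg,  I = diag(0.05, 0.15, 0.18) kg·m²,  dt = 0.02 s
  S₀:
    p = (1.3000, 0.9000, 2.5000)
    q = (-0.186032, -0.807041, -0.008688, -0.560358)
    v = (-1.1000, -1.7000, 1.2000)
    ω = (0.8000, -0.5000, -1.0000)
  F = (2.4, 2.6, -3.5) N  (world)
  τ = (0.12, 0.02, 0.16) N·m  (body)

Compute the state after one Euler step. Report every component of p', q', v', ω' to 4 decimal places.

p' = (1.2780, 0.8660, 2.5240)
q' = (-0.1852, -0.8112, -0.0203, -0.5543)
v' = (-1.0680, -1.6653, 1.1533)
ω' = (0.8420, -0.5112, -0.9778)

a = (1.6000, 1.7333, -2.3333)
new position p' = (1.2780, 0.8660, 2.5240)
new velocity v' = (-1.0680, -1.6653, 1.1533)
precession coupling ω×(Iω) = (0.0150, 0.1040, -0.0400)
angular accel α = (2.1000, -0.5600, 1.1111)
ω + α·dt = (0.8420, -0.5112, -0.9778)
q⊗(0,ω) = (0.0809308, -0.4203166, -1.1623114, 0.5965029)
q + ½dt·q⊗(0,ω), renormalized = (-0.1852, -0.8112, -0.0203, -0.5543)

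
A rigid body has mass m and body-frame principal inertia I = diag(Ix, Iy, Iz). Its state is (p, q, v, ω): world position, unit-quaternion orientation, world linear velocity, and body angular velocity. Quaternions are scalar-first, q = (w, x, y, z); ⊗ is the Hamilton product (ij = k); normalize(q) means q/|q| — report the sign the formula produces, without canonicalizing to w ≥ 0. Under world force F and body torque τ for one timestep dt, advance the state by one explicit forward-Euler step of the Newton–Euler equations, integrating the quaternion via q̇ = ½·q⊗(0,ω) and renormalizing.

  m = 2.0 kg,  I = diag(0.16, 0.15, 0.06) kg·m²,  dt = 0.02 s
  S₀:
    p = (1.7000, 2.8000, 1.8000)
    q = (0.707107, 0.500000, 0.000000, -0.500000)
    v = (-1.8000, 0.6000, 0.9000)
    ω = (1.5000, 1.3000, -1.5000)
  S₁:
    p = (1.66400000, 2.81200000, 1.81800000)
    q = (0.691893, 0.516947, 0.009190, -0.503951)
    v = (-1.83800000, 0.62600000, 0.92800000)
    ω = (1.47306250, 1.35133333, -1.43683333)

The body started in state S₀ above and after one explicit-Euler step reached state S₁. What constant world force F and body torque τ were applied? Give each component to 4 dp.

Δω = ω₁−ω₀ = (-0.02693750, 0.05133333, 0.06316667)
ω₀×(Iω₀) = (0.1755, -0.2250, -0.0195)
τ = I·(Δω/dt) + ω₀×(Iω₀) = (-0.0400, 0.1600, 0.1700)
Δv = v₁−v₀ = (-0.03800000, 0.02600000, 0.02800000)
applied force F = (-3.8000, 2.6000, 2.8000)

F = (-3.8000, 2.6000, 2.8000)
τ = (-0.0400, 0.1600, 0.1700)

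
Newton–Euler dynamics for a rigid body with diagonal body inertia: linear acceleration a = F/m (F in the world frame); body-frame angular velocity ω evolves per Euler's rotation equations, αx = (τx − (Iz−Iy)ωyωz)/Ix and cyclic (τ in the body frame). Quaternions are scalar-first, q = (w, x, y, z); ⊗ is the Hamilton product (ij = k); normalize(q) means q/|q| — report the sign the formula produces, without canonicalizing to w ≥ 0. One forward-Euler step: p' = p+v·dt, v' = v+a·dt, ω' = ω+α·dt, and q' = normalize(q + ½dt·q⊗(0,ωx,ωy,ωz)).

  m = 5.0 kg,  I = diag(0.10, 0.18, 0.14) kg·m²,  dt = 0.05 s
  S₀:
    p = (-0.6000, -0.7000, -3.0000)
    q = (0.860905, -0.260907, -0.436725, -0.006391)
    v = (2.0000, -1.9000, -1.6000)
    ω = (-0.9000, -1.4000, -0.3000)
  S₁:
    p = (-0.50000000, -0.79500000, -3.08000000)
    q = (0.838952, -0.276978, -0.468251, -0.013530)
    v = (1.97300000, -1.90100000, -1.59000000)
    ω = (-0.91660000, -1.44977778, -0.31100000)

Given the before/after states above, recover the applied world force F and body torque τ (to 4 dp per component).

F = (-2.7000, -0.1000, 1.0000)
τ = (-0.0500, -0.1900, 0.0700)

velocity change Δv = (-0.02700000, -0.00100000, 0.01000000)
m·(v₁−v₀)/dt = (-2.7000, -0.1000, 1.0000)
Δω = ω₁−ω₀ = (-0.01660000, -0.04977778, -0.01100000)
ω₀×(Iω₀) = (-0.0168, -0.0108, 0.1008)
τ = I·(Δω/dt) + ω₀×(Iω₀) = (-0.0500, -0.1900, 0.0700)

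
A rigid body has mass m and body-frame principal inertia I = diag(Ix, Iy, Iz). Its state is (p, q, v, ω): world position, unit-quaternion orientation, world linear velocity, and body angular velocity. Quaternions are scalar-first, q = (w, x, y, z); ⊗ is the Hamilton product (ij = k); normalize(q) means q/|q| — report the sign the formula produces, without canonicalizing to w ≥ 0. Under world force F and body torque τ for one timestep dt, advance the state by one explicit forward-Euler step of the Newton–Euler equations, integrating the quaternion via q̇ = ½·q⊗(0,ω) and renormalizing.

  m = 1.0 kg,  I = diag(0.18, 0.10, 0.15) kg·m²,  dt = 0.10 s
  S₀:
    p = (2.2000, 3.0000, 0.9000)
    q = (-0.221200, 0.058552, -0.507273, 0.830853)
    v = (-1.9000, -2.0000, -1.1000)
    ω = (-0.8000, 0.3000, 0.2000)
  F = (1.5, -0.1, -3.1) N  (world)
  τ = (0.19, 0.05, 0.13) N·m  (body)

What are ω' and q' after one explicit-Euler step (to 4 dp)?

ω×(Iω) gyroscopic = (0.0030, -0.0048, 0.0192)
α = I⁻¹(τ − ω×Iω) = (1.0389, 0.5480, 0.7387)
ω' = ω + α·dt = (-0.6961, 0.3548, 0.2739)
2q̇ = q⊗(0,ω) = (0.0328529, -0.1737505, -0.7427528, -0.4324928)
q + ½dt·q⊗(0,ω), renormalized = (-0.2193, 0.0498, -0.5439, 0.8085)

ω' = (-0.6961, 0.3548, 0.2739)
q' = (-0.2193, 0.0498, -0.5439, 0.8085)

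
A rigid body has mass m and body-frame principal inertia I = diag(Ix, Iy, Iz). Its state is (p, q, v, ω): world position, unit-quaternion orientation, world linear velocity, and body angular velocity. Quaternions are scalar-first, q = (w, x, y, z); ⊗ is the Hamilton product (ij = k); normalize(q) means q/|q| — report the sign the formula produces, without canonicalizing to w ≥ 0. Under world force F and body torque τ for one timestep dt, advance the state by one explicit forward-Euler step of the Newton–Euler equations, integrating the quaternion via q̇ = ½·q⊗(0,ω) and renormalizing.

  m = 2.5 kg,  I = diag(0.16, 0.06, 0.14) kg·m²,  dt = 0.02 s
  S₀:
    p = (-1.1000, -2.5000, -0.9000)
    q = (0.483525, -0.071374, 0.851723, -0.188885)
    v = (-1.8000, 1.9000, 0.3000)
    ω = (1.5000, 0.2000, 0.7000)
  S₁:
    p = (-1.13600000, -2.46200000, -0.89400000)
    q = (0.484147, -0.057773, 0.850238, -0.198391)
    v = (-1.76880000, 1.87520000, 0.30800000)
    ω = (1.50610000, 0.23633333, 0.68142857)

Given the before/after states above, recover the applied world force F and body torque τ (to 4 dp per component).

Δv = v₁−v₀ = (0.03120000, -0.02480000, 0.00800000)
m·(v₁−v₀)/dt = (3.9000, -3.1000, 1.0000)
rate change Δω = (0.00610000, 0.03633333, -0.01857143)
gyro term ω₀×Iω₀ = (0.0112, 0.0210, -0.0300)
I·α + gyro = (0.0600, 0.1300, -0.1600)

F = (3.9000, -3.1000, 1.0000)
τ = (0.0600, 0.1300, -0.1600)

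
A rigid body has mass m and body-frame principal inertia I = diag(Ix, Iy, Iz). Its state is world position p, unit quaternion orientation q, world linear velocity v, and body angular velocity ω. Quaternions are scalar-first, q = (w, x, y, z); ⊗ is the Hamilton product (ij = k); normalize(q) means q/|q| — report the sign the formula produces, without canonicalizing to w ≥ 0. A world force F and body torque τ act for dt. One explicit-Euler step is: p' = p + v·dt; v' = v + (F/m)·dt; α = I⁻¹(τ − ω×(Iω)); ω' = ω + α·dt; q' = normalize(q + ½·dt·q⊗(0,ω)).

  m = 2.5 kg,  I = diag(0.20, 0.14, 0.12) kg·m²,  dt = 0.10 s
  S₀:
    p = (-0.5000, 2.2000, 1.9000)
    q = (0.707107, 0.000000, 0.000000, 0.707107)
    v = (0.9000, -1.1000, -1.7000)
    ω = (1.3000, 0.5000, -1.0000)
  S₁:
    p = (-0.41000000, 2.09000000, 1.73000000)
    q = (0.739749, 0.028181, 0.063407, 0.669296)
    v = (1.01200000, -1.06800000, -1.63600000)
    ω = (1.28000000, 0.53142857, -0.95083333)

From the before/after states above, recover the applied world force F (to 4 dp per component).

F = (2.8000, 0.8000, 1.6000)

velocity change Δv = (0.11200000, 0.03200000, 0.06400000)
applied force F = (2.8000, 0.8000, 1.6000)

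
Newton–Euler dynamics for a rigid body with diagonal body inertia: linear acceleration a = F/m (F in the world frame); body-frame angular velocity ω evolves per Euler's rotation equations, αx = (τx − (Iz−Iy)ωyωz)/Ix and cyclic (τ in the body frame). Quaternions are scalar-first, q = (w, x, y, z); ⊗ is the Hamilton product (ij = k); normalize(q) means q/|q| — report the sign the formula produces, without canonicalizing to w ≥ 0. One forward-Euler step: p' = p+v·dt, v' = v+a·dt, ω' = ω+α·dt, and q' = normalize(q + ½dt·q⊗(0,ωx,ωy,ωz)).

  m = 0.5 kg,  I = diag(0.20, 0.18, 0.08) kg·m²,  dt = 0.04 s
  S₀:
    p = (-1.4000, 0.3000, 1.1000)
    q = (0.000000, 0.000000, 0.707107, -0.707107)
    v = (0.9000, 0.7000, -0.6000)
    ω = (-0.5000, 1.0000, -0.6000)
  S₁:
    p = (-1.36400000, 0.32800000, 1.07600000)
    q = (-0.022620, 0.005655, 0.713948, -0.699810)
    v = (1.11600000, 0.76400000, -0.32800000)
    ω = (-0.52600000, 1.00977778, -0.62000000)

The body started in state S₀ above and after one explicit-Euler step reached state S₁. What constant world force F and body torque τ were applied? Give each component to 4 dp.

F = (2.7000, 0.8000, 3.4000)
τ = (-0.0700, 0.0800, -0.0300)

ω₁ − ω₀ = (-0.02600000, 0.00977778, -0.02000000)
I·α + gyro = (-0.0700, 0.0800, -0.0300)
velocity change Δv = (0.21600000, 0.06400000, 0.27200000)
F = m·Δv/dt = (2.7000, 0.8000, 3.4000)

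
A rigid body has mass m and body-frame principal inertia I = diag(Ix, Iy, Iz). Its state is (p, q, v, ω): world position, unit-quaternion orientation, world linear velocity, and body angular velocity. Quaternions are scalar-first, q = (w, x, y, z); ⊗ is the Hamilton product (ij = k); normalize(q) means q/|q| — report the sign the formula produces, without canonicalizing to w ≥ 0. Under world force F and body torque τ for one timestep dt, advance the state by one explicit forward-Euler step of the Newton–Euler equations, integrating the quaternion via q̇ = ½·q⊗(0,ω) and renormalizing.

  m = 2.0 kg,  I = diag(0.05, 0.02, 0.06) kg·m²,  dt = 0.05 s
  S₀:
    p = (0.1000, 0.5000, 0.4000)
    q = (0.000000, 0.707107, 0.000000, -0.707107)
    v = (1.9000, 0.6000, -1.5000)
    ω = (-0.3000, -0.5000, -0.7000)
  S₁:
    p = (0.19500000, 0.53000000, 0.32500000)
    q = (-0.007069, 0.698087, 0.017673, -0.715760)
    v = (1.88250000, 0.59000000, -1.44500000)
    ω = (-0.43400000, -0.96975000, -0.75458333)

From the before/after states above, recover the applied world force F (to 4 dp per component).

F = (-0.7000, -0.4000, 2.2000)

velocity change Δv = (-0.01750000, -0.01000000, 0.05500000)
m·(v₁−v₀)/dt = (-0.7000, -0.4000, 2.2000)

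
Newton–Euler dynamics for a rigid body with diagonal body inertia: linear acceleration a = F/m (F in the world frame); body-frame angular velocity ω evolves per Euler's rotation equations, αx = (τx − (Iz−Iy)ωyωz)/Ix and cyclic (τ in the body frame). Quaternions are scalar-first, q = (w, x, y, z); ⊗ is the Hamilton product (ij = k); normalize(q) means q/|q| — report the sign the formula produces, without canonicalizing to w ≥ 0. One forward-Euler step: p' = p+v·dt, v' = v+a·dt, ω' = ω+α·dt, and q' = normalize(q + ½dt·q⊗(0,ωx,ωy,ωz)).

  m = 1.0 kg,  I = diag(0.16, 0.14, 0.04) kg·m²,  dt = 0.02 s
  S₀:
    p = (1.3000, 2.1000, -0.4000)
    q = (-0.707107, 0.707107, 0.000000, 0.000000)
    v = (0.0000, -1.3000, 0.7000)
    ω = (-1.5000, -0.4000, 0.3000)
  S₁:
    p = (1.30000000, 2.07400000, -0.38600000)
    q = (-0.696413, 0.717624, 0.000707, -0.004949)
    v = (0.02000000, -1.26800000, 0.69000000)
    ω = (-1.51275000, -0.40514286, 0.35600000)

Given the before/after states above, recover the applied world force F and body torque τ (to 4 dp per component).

F = (1.0000, 1.6000, -0.5000)
τ = (-0.0900, -0.0900, 0.1000)

rate change Δω = (-0.01275000, -0.00514286, 0.05600000)
applied torque τ = (-0.0900, -0.0900, 0.1000)
v₁ − v₀ = (0.02000000, 0.03200000, -0.01000000)
F = m·Δv/dt = (1.0000, 1.6000, -0.5000)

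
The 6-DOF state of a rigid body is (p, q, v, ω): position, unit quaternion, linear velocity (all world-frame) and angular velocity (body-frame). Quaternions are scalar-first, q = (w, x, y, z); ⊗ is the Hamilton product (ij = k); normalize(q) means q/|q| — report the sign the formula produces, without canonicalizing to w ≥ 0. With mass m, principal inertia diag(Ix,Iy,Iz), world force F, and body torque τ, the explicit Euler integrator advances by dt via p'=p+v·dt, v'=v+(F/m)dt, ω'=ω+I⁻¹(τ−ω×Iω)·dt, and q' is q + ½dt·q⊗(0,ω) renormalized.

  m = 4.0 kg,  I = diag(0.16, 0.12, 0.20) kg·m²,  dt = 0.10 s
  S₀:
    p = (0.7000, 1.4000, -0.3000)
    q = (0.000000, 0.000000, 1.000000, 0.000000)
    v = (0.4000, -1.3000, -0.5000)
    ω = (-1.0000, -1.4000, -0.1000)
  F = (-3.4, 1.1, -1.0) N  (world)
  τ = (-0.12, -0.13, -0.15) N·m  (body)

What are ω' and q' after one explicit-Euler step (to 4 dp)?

α = I⁻¹(τ − ω×Iω) = (-0.8200, -1.0500, -0.4700)
ω + α·dt = (-1.0820, -1.5050, -0.1470)
2q̇ = q⊗(0,ω) = (1.4000000, -0.1000000, 0.0000000, 1.0000000)
q + ½dt·q⊗(0,ω), renormalized = (0.0697, -0.0050, 0.9963, 0.0498)

ω' = (-1.0820, -1.5050, -0.1470)
q' = (0.0697, -0.0050, 0.9963, 0.0498)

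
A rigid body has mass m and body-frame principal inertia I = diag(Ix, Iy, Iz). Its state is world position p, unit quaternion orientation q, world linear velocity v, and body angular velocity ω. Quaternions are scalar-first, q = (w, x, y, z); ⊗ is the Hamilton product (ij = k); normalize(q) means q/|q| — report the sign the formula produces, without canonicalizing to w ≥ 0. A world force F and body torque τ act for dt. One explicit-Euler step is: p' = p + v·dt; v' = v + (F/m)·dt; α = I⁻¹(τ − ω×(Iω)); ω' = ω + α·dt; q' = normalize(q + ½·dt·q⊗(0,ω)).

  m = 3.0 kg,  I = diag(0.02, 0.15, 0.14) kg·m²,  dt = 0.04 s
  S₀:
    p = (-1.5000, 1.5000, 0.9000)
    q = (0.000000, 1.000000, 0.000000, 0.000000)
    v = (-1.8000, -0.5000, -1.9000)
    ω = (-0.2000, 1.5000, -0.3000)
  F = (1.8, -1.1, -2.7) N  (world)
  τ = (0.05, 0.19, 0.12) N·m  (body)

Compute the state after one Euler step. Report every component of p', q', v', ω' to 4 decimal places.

p' = (-1.5720, 1.4800, 0.8240)
q' = (0.0040, 0.9995, 0.0060, 0.0300)
v' = (-1.7760, -0.5147, -1.9360)
ω' = (-0.1090, 1.5526, -0.2546)

p + v·dt = (-1.5720, 1.4800, 0.8240)
v' = v + a·dt = (-1.7760, -0.5147, -1.9360)
gyro term ω×Iω = (0.0045, -0.0072, -0.0390)
(τ − ω×Iω)/I = (2.2750, 1.3147, 1.1357)
ω + α·dt = (-0.1090, 1.5526, -0.2546)
q⊗(0,ω) = (0.2000000, 0.0000000, 0.3000000, 1.5000000)
q' = normalize(q + ½dt·q⊗(0,ω)) = (0.0040, 0.9995, 0.0060, 0.0300)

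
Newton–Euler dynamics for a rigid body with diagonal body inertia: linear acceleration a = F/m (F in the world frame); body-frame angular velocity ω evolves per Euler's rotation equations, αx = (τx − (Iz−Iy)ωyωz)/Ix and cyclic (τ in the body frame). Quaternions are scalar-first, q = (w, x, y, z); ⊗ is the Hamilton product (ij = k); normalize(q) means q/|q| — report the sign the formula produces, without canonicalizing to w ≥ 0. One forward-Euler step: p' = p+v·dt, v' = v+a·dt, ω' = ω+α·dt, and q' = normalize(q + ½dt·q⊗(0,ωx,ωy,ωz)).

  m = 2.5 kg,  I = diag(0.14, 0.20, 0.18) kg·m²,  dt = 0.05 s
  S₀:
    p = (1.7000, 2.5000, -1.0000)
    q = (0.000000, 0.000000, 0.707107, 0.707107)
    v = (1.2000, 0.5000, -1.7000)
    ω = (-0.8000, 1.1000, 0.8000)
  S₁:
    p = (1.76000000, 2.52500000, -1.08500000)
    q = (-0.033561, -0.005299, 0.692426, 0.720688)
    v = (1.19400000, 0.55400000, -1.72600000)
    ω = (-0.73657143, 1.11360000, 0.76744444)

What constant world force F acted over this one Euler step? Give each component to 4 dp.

Δv = v₁−v₀ = (-0.00600000, 0.05400000, -0.02600000)
F = m·Δv/dt = (-0.3000, 2.7000, -1.3000)

F = (-0.3000, 2.7000, -1.3000)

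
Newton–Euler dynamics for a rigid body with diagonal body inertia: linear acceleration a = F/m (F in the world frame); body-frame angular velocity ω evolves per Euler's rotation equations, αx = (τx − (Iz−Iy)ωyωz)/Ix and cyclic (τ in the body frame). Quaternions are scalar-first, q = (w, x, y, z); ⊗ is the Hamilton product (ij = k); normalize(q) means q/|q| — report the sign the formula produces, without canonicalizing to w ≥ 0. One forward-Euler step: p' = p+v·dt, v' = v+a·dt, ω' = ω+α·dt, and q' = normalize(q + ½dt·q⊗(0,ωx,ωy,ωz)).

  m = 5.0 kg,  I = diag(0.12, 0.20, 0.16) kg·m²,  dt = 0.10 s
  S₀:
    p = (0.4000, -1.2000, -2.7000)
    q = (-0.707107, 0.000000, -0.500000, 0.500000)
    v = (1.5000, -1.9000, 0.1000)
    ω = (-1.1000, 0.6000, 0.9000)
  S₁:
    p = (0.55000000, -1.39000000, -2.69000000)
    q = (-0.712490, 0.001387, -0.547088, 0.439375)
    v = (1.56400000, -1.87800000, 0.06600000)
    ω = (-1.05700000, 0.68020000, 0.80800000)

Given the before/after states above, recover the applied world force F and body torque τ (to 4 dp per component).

F = (3.2000, 1.1000, -1.7000)
τ = (0.0300, 0.2000, -0.2000)

Δω = ω₁−ω₀ = (0.04300000, 0.08020000, -0.09200000)
precession coupling = (-0.0216, 0.0396, -0.0528)
τ = I·(Δω/dt) + ω₀×(Iω₀) = (0.0300, 0.2000, -0.2000)
Δv = v₁−v₀ = (0.06400000, 0.02200000, -0.03400000)
m·(v₁−v₀)/dt = (3.2000, 1.1000, -1.7000)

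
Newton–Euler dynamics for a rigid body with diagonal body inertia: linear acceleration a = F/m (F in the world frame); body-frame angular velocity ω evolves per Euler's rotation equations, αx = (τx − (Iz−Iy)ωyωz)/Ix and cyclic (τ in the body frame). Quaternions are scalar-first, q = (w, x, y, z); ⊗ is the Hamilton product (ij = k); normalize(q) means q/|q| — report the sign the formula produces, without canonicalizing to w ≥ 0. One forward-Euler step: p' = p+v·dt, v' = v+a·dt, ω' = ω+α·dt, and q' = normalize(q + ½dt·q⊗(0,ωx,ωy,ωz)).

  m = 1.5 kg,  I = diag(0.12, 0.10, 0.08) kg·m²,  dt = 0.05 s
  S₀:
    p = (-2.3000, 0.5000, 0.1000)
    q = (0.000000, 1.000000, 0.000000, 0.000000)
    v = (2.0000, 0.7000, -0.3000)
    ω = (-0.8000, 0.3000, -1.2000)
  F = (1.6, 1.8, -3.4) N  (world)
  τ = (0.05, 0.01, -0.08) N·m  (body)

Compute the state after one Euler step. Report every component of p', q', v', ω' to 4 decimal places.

p' = (-2.2000, 0.5350, 0.0850)
q' = (0.0200, 0.9993, 0.0300, 0.0075)
v' = (2.0533, 0.7600, -0.4133)
ω' = (-0.7822, 0.2858, -1.2530)

gyro term ω×Iω = (0.0072, 0.0384, 0.0048)
α = I⁻¹(τ − ω×Iω) = (0.3567, -0.2840, -1.0600)
ω + α·dt = (-0.7822, 0.2858, -1.2530)
Hamilton product q⊗(0,ω) = (0.8000000, 0.0000000, 1.2000000, 0.3000000)
q + ½dt·q⊗(0,ω), renormalized = (0.0200, 0.9993, 0.0300, 0.0075)
a = (1.0667, 1.2000, -2.2667)
p + v·dt = (-2.2000, 0.5350, 0.0850)
new velocity v' = (2.0533, 0.7600, -0.4133)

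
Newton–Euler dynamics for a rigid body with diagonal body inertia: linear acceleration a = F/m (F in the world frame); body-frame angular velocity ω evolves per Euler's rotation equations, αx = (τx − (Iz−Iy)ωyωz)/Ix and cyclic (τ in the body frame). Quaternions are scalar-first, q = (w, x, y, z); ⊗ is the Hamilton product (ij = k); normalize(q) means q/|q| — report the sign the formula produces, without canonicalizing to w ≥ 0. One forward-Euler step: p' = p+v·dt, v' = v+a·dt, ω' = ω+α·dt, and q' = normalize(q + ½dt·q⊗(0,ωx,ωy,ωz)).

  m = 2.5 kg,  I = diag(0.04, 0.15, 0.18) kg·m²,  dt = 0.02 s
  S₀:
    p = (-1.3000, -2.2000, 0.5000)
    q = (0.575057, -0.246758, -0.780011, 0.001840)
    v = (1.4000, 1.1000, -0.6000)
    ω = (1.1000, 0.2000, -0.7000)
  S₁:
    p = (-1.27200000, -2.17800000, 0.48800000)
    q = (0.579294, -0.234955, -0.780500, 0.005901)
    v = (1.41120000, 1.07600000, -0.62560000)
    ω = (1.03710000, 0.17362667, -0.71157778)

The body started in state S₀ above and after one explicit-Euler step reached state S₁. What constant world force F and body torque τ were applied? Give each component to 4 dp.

F = (1.4000, -3.0000, -3.2000)
τ = (-0.1300, -0.0900, -0.0800)

Δω = ω₁−ω₀ = (-0.06290000, -0.02637333, -0.01157778)
precession coupling = (-0.0042, 0.1078, 0.0242)
τ = I·(Δω/dt) + ω₀×(Iω₀) = (-0.1300, -0.0900, -0.0800)
Δv = v₁−v₀ = (0.01120000, -0.02400000, -0.02560000)
F = m·Δv/dt = (1.4000, -3.0000, -3.2000)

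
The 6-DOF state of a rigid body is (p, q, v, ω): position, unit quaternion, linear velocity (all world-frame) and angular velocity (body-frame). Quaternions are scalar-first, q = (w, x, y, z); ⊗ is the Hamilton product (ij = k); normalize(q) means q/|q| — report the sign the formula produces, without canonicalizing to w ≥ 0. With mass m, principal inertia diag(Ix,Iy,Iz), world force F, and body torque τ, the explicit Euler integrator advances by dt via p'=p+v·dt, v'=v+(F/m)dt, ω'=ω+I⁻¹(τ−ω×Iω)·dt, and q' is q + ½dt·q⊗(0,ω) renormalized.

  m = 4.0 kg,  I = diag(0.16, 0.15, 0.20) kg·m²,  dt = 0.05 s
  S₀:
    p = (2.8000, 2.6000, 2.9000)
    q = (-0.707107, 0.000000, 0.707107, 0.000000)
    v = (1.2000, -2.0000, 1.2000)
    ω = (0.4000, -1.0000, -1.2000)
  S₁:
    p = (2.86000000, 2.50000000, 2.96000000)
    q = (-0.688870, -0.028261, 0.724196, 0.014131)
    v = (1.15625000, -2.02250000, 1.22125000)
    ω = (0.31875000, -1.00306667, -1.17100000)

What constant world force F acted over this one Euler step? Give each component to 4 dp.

F = (-3.5000, -1.8000, 1.7000)

v₁ − v₀ = (-0.04375000, -0.02250000, 0.02125000)
F = m·Δv/dt = (-3.5000, -1.8000, 1.7000)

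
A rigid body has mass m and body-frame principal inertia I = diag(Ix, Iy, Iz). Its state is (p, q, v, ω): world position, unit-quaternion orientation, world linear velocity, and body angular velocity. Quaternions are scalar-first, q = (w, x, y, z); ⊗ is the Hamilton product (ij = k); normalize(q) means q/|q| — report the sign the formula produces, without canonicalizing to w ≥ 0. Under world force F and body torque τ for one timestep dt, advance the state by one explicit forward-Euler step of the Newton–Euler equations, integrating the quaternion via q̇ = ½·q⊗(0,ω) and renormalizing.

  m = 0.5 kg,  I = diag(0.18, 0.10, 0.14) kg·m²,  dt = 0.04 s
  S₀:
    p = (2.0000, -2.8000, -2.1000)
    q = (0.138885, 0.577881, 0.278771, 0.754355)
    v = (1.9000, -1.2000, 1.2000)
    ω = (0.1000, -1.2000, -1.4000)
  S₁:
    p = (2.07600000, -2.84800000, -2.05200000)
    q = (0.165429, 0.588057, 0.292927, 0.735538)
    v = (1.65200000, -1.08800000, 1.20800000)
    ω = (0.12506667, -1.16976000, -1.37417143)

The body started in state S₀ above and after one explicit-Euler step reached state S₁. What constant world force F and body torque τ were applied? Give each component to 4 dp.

F = (-3.1000, 1.4000, 0.1000)
τ = (0.1800, 0.0700, 0.1000)

Δω = ω₁−ω₀ = (0.02506667, 0.03024000, 0.02582857)
precession coupling = (0.0672, -0.0056, 0.0096)
τ = I·(Δω/dt) + ω₀×(Iω₀) = (0.1800, 0.0700, 0.1000)
velocity change Δv = (-0.24800000, 0.11200000, 0.00800000)
m·(v₁−v₀)/dt = (-3.1000, 1.4000, 0.1000)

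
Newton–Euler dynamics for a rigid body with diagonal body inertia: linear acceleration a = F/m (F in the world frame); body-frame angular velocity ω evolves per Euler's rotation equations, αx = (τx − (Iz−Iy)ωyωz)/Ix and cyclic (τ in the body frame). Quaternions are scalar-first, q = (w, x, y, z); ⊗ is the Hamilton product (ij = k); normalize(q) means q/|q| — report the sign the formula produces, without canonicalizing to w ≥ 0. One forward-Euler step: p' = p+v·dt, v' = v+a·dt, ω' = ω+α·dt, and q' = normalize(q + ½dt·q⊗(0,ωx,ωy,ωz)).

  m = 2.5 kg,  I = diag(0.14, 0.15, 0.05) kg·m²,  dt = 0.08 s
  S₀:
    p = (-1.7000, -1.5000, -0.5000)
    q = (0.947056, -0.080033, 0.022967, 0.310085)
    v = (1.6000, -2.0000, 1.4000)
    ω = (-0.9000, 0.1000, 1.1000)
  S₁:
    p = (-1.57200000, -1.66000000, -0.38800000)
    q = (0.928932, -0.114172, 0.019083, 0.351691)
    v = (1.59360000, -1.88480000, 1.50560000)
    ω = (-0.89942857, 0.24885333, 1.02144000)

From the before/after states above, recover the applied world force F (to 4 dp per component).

v₁ − v₀ = (-0.00640000, 0.11520000, 0.10560000)
applied force F = (-0.2000, 3.6000, 3.3000)

F = (-0.2000, 3.6000, 3.3000)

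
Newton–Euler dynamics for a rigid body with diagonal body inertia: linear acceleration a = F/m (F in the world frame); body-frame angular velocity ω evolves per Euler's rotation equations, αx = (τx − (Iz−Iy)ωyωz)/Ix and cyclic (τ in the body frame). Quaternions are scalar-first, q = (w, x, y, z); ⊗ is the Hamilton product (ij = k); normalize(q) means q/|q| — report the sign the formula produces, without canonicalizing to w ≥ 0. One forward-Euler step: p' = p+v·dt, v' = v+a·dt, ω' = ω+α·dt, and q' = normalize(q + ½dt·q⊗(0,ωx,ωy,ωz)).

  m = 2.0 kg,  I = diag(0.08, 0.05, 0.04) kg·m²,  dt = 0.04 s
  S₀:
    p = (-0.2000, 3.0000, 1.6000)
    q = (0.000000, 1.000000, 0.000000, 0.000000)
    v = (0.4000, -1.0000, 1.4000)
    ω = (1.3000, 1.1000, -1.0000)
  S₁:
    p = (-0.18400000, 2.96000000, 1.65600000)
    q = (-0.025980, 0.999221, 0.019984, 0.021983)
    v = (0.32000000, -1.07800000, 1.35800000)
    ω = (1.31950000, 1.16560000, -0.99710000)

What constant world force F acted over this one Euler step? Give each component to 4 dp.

Δv = v₁−v₀ = (-0.08000000, -0.07800000, -0.04200000)
m·(v₁−v₀)/dt = (-4.0000, -3.9000, -2.1000)

F = (-4.0000, -3.9000, -2.1000)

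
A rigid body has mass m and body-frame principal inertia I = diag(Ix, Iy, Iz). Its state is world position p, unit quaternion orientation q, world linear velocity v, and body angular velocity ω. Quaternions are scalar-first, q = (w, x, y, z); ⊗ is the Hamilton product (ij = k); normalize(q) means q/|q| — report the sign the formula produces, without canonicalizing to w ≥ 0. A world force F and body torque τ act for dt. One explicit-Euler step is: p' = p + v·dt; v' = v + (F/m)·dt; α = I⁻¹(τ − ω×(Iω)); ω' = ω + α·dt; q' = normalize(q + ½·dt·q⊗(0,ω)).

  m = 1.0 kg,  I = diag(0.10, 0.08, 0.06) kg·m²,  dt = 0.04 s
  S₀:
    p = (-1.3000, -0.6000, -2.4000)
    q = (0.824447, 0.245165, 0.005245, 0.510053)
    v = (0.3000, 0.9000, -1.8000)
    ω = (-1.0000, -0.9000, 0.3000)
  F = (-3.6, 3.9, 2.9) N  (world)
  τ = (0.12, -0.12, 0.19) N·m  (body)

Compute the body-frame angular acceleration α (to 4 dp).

precession coupling ω×(Iω) = (0.0054, -0.0120, -0.0180)
(τ − ω×Iω)/I = (1.1460, -1.3500, 3.4667)

α = (1.1460, -1.3500, 3.4667)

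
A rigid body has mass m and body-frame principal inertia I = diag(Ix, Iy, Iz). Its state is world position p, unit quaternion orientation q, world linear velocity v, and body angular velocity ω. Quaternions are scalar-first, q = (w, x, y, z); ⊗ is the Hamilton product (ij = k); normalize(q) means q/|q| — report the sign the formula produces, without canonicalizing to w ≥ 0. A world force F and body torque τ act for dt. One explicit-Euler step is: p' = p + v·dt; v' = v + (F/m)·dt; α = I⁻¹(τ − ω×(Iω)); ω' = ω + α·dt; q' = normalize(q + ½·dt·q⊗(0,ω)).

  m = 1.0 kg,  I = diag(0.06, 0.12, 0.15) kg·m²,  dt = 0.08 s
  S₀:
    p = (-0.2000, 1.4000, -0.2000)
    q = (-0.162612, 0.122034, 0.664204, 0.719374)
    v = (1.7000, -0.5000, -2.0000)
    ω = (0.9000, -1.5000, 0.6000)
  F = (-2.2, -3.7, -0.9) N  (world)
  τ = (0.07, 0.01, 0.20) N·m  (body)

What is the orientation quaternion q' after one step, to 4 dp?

q⊗(0,ω) = (0.4548510, 1.3312326, 0.8181342, -0.8784018)
q + ½dt·q⊗(0,ω), renormalized = (-0.1440, 0.1748, 0.6950, 0.6824)

q' = (-0.1440, 0.1748, 0.6950, 0.6824)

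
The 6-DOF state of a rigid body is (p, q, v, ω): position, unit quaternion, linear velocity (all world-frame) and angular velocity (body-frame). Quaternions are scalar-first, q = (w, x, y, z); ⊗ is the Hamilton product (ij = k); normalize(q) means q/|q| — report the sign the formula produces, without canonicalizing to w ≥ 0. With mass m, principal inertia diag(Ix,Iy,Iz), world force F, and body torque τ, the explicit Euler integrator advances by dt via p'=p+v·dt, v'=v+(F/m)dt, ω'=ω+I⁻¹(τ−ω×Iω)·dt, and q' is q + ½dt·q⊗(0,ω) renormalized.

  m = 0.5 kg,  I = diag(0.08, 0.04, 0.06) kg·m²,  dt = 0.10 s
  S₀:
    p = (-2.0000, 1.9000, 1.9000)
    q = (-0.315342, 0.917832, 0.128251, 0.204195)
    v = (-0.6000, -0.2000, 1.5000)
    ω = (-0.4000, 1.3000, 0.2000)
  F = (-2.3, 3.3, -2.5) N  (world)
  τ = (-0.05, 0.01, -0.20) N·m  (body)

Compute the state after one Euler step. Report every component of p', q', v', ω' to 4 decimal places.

(τ − ω×Iω)/I = (-0.6900, 0.2900, -3.6800)
new body rate ω' = (-0.4690, 1.3290, -0.1680)
2q̇ = q⊗(0,ω) = (0.1595675, -0.1136665, -0.6751890, 1.1814136)
q' = normalize(q + ½dt·q⊗(0,ω)) = (-0.3066, 0.9100, 0.0943, 0.2626)
p + v·dt = (-2.0600, 1.8800, 2.0500)
v' = v + a·dt = (-1.0600, 0.4600, 1.0000)

p' = (-2.0600, 1.8800, 2.0500)
q' = (-0.3066, 0.9100, 0.0943, 0.2626)
v' = (-1.0600, 0.4600, 1.0000)
ω' = (-0.4690, 1.3290, -0.1680)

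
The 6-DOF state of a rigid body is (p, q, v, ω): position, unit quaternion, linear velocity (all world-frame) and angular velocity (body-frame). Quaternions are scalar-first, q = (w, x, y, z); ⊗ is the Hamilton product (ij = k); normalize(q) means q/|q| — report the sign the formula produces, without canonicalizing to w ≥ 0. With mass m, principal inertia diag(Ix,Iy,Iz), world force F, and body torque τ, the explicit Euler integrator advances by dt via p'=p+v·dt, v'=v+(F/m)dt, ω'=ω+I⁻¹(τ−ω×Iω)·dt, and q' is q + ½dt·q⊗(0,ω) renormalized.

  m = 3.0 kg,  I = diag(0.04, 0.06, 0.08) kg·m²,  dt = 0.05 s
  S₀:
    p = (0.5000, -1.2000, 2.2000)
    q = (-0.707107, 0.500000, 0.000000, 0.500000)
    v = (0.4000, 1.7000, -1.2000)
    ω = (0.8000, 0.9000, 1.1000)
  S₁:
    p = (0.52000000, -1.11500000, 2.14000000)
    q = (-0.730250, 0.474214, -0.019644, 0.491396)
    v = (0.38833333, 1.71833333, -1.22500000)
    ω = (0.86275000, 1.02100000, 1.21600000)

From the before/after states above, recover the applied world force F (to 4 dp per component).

Δv = v₁−v₀ = (-0.01166667, 0.01833333, -0.02500000)
applied force F = (-0.7000, 1.1000, -1.5000)

F = (-0.7000, 1.1000, -1.5000)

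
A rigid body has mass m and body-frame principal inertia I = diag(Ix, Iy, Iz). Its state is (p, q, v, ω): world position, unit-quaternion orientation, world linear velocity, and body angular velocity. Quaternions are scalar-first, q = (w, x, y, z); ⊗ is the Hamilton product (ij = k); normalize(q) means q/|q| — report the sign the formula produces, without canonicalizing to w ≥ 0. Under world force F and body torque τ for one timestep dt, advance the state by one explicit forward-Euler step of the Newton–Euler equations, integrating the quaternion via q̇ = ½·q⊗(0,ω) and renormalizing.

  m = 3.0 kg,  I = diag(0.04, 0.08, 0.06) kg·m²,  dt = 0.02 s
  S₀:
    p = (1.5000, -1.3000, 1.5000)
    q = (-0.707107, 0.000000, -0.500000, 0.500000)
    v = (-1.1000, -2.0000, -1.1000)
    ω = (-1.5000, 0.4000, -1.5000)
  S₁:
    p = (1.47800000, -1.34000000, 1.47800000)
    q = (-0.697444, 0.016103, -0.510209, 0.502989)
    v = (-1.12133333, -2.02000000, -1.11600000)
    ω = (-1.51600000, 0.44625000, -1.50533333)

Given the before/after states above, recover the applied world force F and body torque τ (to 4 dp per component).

v₁ − v₀ = (-0.02133333, -0.02000000, -0.01600000)
m·(v₁−v₀)/dt = (-3.2000, -3.0000, -2.4000)
Δω = ω₁−ω₀ = (-0.01600000, 0.04625000, -0.00533333)
I·α + gyro = (-0.0200, 0.1400, -0.0400)

F = (-3.2000, -3.0000, -2.4000)
τ = (-0.0200, 0.1400, -0.0400)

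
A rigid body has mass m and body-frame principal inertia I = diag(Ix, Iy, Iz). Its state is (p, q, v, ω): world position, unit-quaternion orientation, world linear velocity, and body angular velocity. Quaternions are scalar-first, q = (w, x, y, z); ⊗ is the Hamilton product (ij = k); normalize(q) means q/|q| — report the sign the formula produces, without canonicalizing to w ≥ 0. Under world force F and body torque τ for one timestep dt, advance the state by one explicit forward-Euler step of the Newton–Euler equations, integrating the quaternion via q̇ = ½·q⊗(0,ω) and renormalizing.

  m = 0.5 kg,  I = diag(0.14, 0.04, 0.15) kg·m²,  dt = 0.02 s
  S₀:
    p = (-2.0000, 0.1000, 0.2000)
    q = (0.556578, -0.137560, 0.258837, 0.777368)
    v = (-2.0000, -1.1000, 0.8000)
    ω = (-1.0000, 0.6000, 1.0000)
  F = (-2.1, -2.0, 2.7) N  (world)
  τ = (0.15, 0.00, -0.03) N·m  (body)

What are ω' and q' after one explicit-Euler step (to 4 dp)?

ω' = (-0.9880, 0.5950, 0.9880)
q' = (0.5458, -0.1452, 0.2557, 0.7846)

gyro term ω×Iω = (0.0660, 0.0100, 0.0600)
(τ − ω×Iω)/I = (0.6000, -0.2500, -0.6000)
ω + α·dt = (-0.9880, 0.5950, 0.9880)
2q̇ = q⊗(0,ω) = (-1.0702302, -0.7641618, -0.3058612, 0.7328790)
q' = normalize(q + ½dt·q⊗(0,ω)) = (0.5458, -0.1452, 0.2557, 0.7846)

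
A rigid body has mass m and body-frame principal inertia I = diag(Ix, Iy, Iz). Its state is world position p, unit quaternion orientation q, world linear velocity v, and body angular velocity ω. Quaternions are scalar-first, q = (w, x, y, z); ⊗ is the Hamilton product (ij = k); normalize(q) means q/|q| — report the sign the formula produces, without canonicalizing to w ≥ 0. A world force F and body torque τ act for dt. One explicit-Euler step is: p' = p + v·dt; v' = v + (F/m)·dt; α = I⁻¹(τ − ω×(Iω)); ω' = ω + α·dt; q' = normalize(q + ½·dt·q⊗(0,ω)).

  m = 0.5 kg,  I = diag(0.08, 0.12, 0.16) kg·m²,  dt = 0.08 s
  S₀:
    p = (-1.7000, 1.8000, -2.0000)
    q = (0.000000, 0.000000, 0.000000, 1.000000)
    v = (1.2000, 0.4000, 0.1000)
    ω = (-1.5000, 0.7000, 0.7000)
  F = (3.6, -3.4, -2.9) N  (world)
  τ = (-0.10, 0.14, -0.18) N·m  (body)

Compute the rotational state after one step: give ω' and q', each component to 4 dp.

α = I⁻¹(τ − ω×Iω) = (-1.4950, 0.4667, -0.8625)
new body rate ω' = (-1.6196, 0.7373, 0.6310)
2q̇ = q⊗(0,ω) = (-0.7000000, -0.7000000, -1.5000000, 0.0000000)
q' = normalize(q + ½dt·q⊗(0,ω)) = (-0.0279, -0.0279, -0.0598, 0.9974)

ω' = (-1.6196, 0.7373, 0.6310)
q' = (-0.0279, -0.0279, -0.0598, 0.9974)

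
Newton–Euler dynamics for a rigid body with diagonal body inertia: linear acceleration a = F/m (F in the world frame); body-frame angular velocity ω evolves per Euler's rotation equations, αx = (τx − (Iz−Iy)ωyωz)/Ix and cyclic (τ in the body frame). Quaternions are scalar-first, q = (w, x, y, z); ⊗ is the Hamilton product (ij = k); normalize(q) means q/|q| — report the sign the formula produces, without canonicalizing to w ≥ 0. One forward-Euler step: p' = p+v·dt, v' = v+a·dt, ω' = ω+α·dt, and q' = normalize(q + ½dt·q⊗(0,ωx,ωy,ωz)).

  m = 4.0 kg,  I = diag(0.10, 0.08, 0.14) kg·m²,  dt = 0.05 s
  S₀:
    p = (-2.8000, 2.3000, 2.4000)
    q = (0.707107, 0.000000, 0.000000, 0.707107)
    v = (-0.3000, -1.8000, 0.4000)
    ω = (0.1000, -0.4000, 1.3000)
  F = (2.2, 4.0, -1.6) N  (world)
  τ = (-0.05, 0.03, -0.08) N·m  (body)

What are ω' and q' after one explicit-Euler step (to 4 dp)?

ω' = (0.0906, -0.3780, 1.2711)
q' = (0.6837, 0.0088, -0.0053, 0.7297)

(τ − ω×Iω)/I = (-0.1880, 0.4400, -0.5771)
ω + α·dt = (0.0906, -0.3780, 1.2711)
Hamilton product q⊗(0,ω) = (-0.9192391, 0.3535535, -0.2121321, 0.9192391)
q + ½dt·q⊗(0,ω), renormalized = (0.6837, 0.0088, -0.0053, 0.7297)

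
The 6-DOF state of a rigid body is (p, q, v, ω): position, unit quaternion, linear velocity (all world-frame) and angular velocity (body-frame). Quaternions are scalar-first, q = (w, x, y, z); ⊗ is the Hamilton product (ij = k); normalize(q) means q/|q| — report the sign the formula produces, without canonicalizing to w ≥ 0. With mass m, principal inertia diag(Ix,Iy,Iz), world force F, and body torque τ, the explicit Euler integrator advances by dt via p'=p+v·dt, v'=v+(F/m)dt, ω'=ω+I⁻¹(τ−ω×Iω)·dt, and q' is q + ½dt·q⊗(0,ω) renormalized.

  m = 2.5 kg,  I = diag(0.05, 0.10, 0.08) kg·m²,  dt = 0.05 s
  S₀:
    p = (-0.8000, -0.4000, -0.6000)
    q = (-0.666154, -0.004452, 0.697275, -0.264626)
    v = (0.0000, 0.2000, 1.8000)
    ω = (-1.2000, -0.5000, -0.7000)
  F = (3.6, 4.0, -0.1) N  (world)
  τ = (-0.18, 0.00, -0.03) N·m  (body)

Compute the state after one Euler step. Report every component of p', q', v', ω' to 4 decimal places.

α = I⁻¹(τ − ω×Iω) = (-3.4600, 0.2520, -0.7500)
new body rate ω' = (-1.3730, -0.4874, -0.7375)
2q̇ = q⊗(0,ω) = (0.1580569, 0.1789793, 0.6475118, 1.3052638)
q + ½dt·q⊗(0,ω), renormalized = (-0.6618, 0.0000, 0.7130, -0.2318)
a = F/m = (1.4400, 1.6000, -0.0400)
p + v·dt = (-0.8000, -0.3900, -0.5100)
new velocity v' = (0.0720, 0.2800, 1.7980)

p' = (-0.8000, -0.3900, -0.5100)
q' = (-0.6618, 0.0000, 0.7130, -0.2318)
v' = (0.0720, 0.2800, 1.7980)
ω' = (-1.3730, -0.4874, -0.7375)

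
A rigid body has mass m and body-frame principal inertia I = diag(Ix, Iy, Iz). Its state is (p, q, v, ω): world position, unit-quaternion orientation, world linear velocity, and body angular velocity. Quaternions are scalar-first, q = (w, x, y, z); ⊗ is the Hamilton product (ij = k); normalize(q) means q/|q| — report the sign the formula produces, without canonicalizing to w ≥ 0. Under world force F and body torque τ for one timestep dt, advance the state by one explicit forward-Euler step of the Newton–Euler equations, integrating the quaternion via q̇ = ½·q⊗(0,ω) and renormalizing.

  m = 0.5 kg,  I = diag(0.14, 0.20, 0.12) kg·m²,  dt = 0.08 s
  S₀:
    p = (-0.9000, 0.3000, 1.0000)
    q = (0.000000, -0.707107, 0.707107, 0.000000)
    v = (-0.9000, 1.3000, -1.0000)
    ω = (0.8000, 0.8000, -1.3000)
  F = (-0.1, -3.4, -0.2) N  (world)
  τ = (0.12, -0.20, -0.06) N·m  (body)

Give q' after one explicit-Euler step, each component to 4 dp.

q' = (0.0000, -0.7421, 0.6688, -0.0451)

q⊗(0,ω) = (0.0000000, -0.9192391, -0.9192391, -1.1313712)
q' = normalize(q + ½dt·q⊗(0,ω)) = (0.0000, -0.7421, 0.6688, -0.0451)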